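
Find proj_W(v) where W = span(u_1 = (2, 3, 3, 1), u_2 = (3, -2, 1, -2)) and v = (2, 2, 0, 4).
proj_W(v) = (60/413, 154/59, 622/413, 562/413)

Set up U = [u_1 | ... | u_2] ∈ R^(4×2). The projector onto W = col(U) is P = U (U^T U)^(-1) U^T.
Compute U^T U =
  [23, 1]
  [1, 18],
and U^T v = (14, -6).
Solve U^T U · c = U^T v for the coefficients: c = (258/413, -152/413). The projection is proj_W(v) = U c.
Check: (v - proj_W(v)) · u_1 = 0  (should be 0).
Check: (v - proj_W(v)) · u_2 = 0  (should be 0).
Result: proj_W(v) = (60/413, 154/59, 622/413, 562/413).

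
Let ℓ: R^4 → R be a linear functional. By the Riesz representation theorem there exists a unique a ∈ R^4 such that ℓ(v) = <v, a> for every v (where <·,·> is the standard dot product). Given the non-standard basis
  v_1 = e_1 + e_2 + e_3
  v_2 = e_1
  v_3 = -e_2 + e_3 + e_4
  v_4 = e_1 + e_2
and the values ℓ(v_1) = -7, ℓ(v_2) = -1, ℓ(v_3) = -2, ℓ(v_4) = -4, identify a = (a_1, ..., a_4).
a = (-1, -3, -3, -2)

Write a = (a_1, ..., a_4) in the standard basis. For each basis vector v_i, ℓ(v_i) = <v_i, a> is a linear equation in the a_j's. Collect the n equations into a matrix system V a = ℓ, where row i of V is v_i (expressed in the standard basis). Since V is invertible (lower-triangular with 1s on the diagonal, up to permutation), solve by back-substitution:
  V =
[[1, 1, 1, 0],
 [1, 0, 0, 0],
 [0, -1, 1, 1],
 [1, 1, 0, 0]]
  V a = (-7, -1, -2, -4)
Solving gives a = (-1, -3, -3, -2).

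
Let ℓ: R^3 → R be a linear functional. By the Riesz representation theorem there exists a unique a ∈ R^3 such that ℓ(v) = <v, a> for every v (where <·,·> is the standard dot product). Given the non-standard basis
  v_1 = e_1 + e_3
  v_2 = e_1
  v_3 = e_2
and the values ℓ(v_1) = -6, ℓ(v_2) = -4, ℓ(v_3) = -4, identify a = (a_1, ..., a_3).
a = (-4, -4, -2)

Write a = (a_1, ..., a_3) in the standard basis. For each basis vector v_i, ℓ(v_i) = <v_i, a> is a linear equation in the a_j's. Collect the n equations into a matrix system V a = ℓ, where row i of V is v_i (expressed in the standard basis). Since V is invertible (lower-triangular with 1s on the diagonal, up to permutation), solve by back-substitution:
  V =
[[1, 0, 1],
 [1, 0, 0],
 [0, 1, 0]]
  V a = (-6, -4, -4)
Solving gives a = (-4, -4, -2).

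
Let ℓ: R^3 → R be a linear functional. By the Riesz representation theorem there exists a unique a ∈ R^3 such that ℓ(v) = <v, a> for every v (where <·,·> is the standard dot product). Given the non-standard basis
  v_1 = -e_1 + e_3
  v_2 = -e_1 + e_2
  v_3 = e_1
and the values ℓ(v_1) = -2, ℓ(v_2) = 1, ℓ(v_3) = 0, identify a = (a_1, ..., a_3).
a = (0, 1, -2)

Write a = (a_1, ..., a_3) in the standard basis. For each basis vector v_i, ℓ(v_i) = <v_i, a> is a linear equation in the a_j's. Collect the n equations into a matrix system V a = ℓ, where row i of V is v_i (expressed in the standard basis). Since V is invertible (lower-triangular with 1s on the diagonal, up to permutation), solve by back-substitution:
  V =
[[-1, 0, 1],
 [-1, 1, 0],
 [1, 0, 0]]
  V a = (-2, 1, 0)
Solving gives a = (0, 1, -2).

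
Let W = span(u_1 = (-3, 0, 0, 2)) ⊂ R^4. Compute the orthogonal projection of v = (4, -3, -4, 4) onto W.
proj_W(v) = (12/13, 0, 0, -8/13)

Set up U = [u_1 | ... | u_1] ∈ R^(4×1). The projector onto W = col(U) is P = U (U^T U)^(-1) U^T.
Compute U^T U =
  [13],
and U^T v = (-4).
Solve U^T U · c = U^T v for the coefficients: c = (-4/13). The projection is proj_W(v) = U c.
Check: (v - proj_W(v)) · u_1 = 0  (should be 0).
Result: proj_W(v) = (12/13, 0, 0, -8/13).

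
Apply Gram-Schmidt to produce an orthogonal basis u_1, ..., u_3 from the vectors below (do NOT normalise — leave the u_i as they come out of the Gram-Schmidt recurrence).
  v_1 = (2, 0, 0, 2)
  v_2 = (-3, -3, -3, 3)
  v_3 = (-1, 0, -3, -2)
Orthogonal basis:
  u_1 = (2, 0, 0, 2)
  u_2 = (-3, -3, -3, 3)
  u_3 = (1, 1/2, -5/2, -1)

Apply the Gram-Schmidt recurrence
  u_1 = v_1
  u_i = v_i − Σ_{j<i} ((v_i · u_j) / (u_j · u_j)) · u_j.

Step by step this gives:
  u_1 = (2, 0, 0, 2)
  u_2 = (-3, -3, -3, 3)
  u_3 = (1, 1/2, -5/2, -1)

Orthogonality check:
  u_2 · u_1 = 0 (should be 0)
  u_3 · u_1 = 0 (should be 0)
  u_3 · u_2 = 0 (should be 0)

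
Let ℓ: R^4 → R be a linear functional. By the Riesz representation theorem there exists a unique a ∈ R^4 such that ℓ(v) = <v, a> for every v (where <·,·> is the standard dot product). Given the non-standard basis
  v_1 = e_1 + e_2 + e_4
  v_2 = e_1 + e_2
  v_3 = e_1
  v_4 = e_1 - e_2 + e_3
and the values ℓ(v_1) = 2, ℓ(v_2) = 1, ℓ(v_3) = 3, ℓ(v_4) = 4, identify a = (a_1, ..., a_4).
a = (3, -2, -1, 1)

Write a = (a_1, ..., a_4) in the standard basis. For each basis vector v_i, ℓ(v_i) = <v_i, a> is a linear equation in the a_j's. Collect the n equations into a matrix system V a = ℓ, where row i of V is v_i (expressed in the standard basis). Since V is invertible (lower-triangular with 1s on the diagonal, up to permutation), solve by back-substitution:
  V =
[[1, 1, 0, 1],
 [1, 1, 0, 0],
 [1, 0, 0, 0],
 [1, -1, 1, 0]]
  V a = (2, 1, 3, 4)
Solving gives a = (3, -2, -1, 1).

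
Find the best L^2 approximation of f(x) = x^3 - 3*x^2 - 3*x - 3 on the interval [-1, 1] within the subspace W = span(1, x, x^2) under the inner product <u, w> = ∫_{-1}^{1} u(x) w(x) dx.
g(x) = -3*x^2 - 12*x/5 - 3

The best approximation g ∈ W is the orthogonal projection of f onto W. Writing g = a_0 + a_1 x + a_2 x^2, the coefficients solve the normal equations G · a = b where
  G_{ij} = <φ_i, φ_j> and b_i = <f, φ_i>, with φ_0 = 1, φ_1 = x, φ_2 = x^2.
G =
  [2, 0, 2/3]
  [0, 2/3, 0]
  [2/3, 0, 2/5],
b = (-8, -8/5, -16/5).
Solving gives a_0 = -3, a_1 = -12/5, a_2 = -3, so
  g(x) = -3*x^2 - 12*x/5 - 3.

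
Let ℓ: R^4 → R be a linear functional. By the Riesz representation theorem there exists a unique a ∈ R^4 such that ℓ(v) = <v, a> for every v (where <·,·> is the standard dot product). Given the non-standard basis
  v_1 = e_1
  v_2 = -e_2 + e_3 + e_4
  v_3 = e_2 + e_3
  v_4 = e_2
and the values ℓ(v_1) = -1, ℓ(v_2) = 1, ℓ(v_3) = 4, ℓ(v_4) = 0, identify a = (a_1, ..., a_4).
a = (-1, 0, 4, -3)

Write a = (a_1, ..., a_4) in the standard basis. For each basis vector v_i, ℓ(v_i) = <v_i, a> is a linear equation in the a_j's. Collect the n equations into a matrix system V a = ℓ, where row i of V is v_i (expressed in the standard basis). Since V is invertible (lower-triangular with 1s on the diagonal, up to permutation), solve by back-substitution:
  V =
[[1, 0, 0, 0],
 [0, -1, 1, 1],
 [0, 1, 1, 0],
 [0, 1, 0, 0]]
  V a = (-1, 1, 4, 0)
Solving gives a = (-1, 0, 4, -3).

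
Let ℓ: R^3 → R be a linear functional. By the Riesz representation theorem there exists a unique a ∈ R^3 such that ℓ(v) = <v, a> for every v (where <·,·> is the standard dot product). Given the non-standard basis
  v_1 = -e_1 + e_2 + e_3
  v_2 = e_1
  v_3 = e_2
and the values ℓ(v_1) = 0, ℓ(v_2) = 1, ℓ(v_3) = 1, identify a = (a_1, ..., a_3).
a = (1, 1, 0)

Write a = (a_1, ..., a_3) in the standard basis. For each basis vector v_i, ℓ(v_i) = <v_i, a> is a linear equation in the a_j's. Collect the n equations into a matrix system V a = ℓ, where row i of V is v_i (expressed in the standard basis). Since V is invertible (lower-triangular with 1s on the diagonal, up to permutation), solve by back-substitution:
  V =
[[-1, 1, 1],
 [1, 0, 0],
 [0, 1, 0]]
  V a = (0, 1, 1)
Solving gives a = (1, 1, 0).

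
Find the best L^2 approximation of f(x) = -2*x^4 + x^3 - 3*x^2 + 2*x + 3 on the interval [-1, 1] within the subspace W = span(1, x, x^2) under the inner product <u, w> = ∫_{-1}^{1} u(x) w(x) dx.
g(x) = -33*x^2/7 + 13*x/5 + 111/35

The best approximation g ∈ W is the orthogonal projection of f onto W. Writing g = a_0 + a_1 x + a_2 x^2, the coefficients solve the normal equations G · a = b where
  G_{ij} = <φ_i, φ_j> and b_i = <f, φ_i>, with φ_0 = 1, φ_1 = x, φ_2 = x^2.
G =
  [2, 0, 2/3]
  [0, 2/3, 0]
  [2/3, 0, 2/5],
b = (16/5, 26/15, 8/35).
Solving gives a_0 = 111/35, a_1 = 13/5, a_2 = -33/7, so
  g(x) = -33*x^2/7 + 13*x/5 + 111/35.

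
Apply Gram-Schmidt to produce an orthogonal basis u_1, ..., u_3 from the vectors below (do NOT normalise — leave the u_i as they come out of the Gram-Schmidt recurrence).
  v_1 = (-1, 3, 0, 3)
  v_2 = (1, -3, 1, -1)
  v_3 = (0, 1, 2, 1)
Orthogonal basis:
  u_1 = (-1, 3, 0, 3)
  u_2 = (6/19, -18/19, 1, 20/19)
  u_3 = (6/59, 41/59, 78/59, -39/59)

Apply the Gram-Schmidt recurrence
  u_1 = v_1
  u_i = v_i − Σ_{j<i} ((v_i · u_j) / (u_j · u_j)) · u_j.

Step by step this gives:
  u_1 = (-1, 3, 0, 3)
  u_2 = (6/19, -18/19, 1, 20/19)
  u_3 = (6/59, 41/59, 78/59, -39/59)

Orthogonality check:
  u_2 · u_1 = 0 (should be 0)
  u_3 · u_1 = 0 (should be 0)
  u_3 · u_2 = 0 (should be 0)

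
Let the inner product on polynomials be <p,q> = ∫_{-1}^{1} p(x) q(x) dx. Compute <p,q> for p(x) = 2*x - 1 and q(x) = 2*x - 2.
<p,q> = 20/3

Expand the product: p(x)·q(x) = 4*x^2 - 6*x + 2.
∫_{-1}^{1} of each monomial x^k gives [2/(k+1) if k even, 0 if k odd]. Integrating term-by-term (or equivalently evaluating the antiderivative F(x) = 4*x^3/3 - 3*x^2 + 2*x at the endpoints):
  F(1) − F(−1) = 1/3 − (-19/3) = 20/3.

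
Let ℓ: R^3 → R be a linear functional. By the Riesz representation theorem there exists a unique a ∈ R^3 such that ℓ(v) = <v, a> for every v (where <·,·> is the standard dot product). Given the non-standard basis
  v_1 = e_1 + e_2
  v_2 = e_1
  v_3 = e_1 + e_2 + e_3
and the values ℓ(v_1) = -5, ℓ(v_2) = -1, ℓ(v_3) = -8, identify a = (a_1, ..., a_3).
a = (-1, -4, -3)

Write a = (a_1, ..., a_3) in the standard basis. For each basis vector v_i, ℓ(v_i) = <v_i, a> is a linear equation in the a_j's. Collect the n equations into a matrix system V a = ℓ, where row i of V is v_i (expressed in the standard basis). Since V is invertible (lower-triangular with 1s on the diagonal, up to permutation), solve by back-substitution:
  V =
[[1, 1, 0],
 [1, 0, 0],
 [1, 1, 1]]
  V a = (-5, -1, -8)
Solving gives a = (-1, -4, -3).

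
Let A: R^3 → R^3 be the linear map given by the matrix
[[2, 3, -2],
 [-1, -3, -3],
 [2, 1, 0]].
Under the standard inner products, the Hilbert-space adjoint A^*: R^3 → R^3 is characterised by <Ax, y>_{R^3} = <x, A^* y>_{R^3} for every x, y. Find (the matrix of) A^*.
A^* = A^T =
[[2, -1, 2],
 [3, -3, 1],
 [-2, -3, 0]]

For real matrices with standard dot products, the defining identity <Ax, y> = <x, A^* y> gives (Ax)^T y = x^T (A^*) y, i.e. x^T A^T y = x^T (A^*) y. Since this holds for all x, y, we must have A^* = A^T. Therefore
A^* =
[[2, -1, 2],
 [3, -3, 1],
 [-2, -3, 0]].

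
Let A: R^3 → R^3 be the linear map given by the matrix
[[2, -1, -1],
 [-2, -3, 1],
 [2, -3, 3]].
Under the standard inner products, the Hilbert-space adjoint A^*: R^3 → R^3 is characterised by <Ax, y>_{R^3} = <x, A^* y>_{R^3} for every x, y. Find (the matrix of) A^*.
A^* = A^T =
[[2, -2, 2],
 [-1, -3, -3],
 [-1, 1, 3]]

For real matrices with standard dot products, the defining identity <Ax, y> = <x, A^* y> gives (Ax)^T y = x^T (A^*) y, i.e. x^T A^T y = x^T (A^*) y. Since this holds for all x, y, we must have A^* = A^T. Therefore
A^* =
[[2, -2, 2],
 [-1, -3, -3],
 [-1, 1, 3]].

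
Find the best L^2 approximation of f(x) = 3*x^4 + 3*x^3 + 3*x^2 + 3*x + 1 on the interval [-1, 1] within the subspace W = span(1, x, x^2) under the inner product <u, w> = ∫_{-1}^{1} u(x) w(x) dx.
g(x) = 39*x^2/7 + 24*x/5 + 26/35

The best approximation g ∈ W is the orthogonal projection of f onto W. Writing g = a_0 + a_1 x + a_2 x^2, the coefficients solve the normal equations G · a = b where
  G_{ij} = <φ_i, φ_j> and b_i = <f, φ_i>, with φ_0 = 1, φ_1 = x, φ_2 = x^2.
G =
  [2, 0, 2/3]
  [0, 2/3, 0]
  [2/3, 0, 2/5],
b = (26/5, 16/5, 286/105).
Solving gives a_0 = 26/35, a_1 = 24/5, a_2 = 39/7, so
  g(x) = 39*x^2/7 + 24*x/5 + 26/35.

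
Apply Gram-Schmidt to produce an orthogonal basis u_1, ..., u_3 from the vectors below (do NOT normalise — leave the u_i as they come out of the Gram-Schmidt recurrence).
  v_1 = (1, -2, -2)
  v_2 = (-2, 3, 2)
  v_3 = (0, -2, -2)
Orthogonal basis:
  u_1 = (1, -2, -2)
  u_2 = (-2/3, 1/3, -2/3)
  u_3 = (-4/9, -4/9, 2/9)

Apply the Gram-Schmidt recurrence
  u_1 = v_1
  u_i = v_i − Σ_{j<i} ((v_i · u_j) / (u_j · u_j)) · u_j.

Step by step this gives:
  u_1 = (1, -2, -2)
  u_2 = (-2/3, 1/3, -2/3)
  u_3 = (-4/9, -4/9, 2/9)

Orthogonality check:
  u_2 · u_1 = 0 (should be 0)
  u_3 · u_1 = 0 (should be 0)
  u_3 · u_2 = 0 (should be 0)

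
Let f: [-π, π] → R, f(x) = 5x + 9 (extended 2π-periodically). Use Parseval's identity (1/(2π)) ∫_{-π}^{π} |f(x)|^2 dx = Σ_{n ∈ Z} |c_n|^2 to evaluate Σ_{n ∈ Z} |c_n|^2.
Σ |c_n|^2 = 25π^2/3 + 81

Expand and integrate term by term over [-π, π]:
  ∫ (5x)^2 dx = 25·(2π^3/3); ∫ 2·5·(9)·x dx = 0 (odd integrand); ∫ 9^2 dx = 81·2π.
So (1/(2π)) ∫_{-π}^{π} (5x + 9)^2 dx = 25π^2/3 + 81 = 25π^2/3 + 81.
Parseval ⇒ Σ |c_n|^2 = 25π^2/3 + 81.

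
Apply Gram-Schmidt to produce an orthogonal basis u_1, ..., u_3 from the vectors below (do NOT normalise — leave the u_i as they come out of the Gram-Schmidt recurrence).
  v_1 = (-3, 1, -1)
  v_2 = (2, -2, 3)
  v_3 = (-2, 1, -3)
Orthogonal basis:
  u_1 = (-3, 1, -1)
  u_2 = (-1, -1, 2)
  u_3 = (-7/66, -49/66, -14/33)

Apply the Gram-Schmidt recurrence
  u_1 = v_1
  u_i = v_i − Σ_{j<i} ((v_i · u_j) / (u_j · u_j)) · u_j.

Step by step this gives:
  u_1 = (-3, 1, -1)
  u_2 = (-1, -1, 2)
  u_3 = (-7/66, -49/66, -14/33)

Orthogonality check:
  u_2 · u_1 = 0 (should be 0)
  u_3 · u_1 = 0 (should be 0)
  u_3 · u_2 = 0 (should be 0)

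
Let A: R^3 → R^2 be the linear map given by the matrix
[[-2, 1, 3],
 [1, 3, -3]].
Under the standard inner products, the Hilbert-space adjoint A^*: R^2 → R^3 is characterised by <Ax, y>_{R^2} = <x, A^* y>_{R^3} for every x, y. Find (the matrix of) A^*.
A^* = A^T =
[[-2, 1],
 [1, 3],
 [3, -3]]

For real matrices with standard dot products, the defining identity <Ax, y> = <x, A^* y> gives (Ax)^T y = x^T (A^*) y, i.e. x^T A^T y = x^T (A^*) y. Since this holds for all x, y, we must have A^* = A^T. Therefore
A^* =
[[-2, 1],
 [1, 3],
 [3, -3]].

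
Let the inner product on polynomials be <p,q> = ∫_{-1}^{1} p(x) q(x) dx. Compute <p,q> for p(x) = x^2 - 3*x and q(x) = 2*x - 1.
<p,q> = -14/3

Expand the product: p(x)·q(x) = 2*x^3 - 7*x^2 + 3*x.
∫_{-1}^{1} of each monomial x^k gives [2/(k+1) if k even, 0 if k odd]. Integrating term-by-term (or equivalently evaluating the antiderivative F(x) = x^4/2 - 7*x^3/3 + 3*x^2/2 at the endpoints):
  F(1) − F(−1) = -1/3 − (13/3) = -14/3.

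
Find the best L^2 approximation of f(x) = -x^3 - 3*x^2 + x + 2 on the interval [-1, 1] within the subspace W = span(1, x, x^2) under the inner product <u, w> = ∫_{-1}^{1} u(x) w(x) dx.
g(x) = -3*x^2 + 2*x/5 + 2

The best approximation g ∈ W is the orthogonal projection of f onto W. Writing g = a_0 + a_1 x + a_2 x^2, the coefficients solve the normal equations G · a = b where
  G_{ij} = <φ_i, φ_j> and b_i = <f, φ_i>, with φ_0 = 1, φ_1 = x, φ_2 = x^2.
G =
  [2, 0, 2/3]
  [0, 2/3, 0]
  [2/3, 0, 2/5],
b = (2, 4/15, 2/15).
Solving gives a_0 = 2, a_1 = 2/5, a_2 = -3, so
  g(x) = -3*x^2 + 2*x/5 + 2.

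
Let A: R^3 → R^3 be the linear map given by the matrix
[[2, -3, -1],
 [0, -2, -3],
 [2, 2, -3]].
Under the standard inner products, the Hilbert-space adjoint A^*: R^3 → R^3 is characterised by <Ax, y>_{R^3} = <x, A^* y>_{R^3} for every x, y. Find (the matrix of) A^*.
A^* = A^T =
[[2, 0, 2],
 [-3, -2, 2],
 [-1, -3, -3]]

For real matrices with standard dot products, the defining identity <Ax, y> = <x, A^* y> gives (Ax)^T y = x^T (A^*) y, i.e. x^T A^T y = x^T (A^*) y. Since this holds for all x, y, we must have A^* = A^T. Therefore
A^* =
[[2, 0, 2],
 [-3, -2, 2],
 [-1, -3, -3]].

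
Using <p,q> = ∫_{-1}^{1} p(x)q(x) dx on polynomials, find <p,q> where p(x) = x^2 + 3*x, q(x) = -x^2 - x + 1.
<p,q> = -26/15

Expand the product: p(x)·q(x) = -x^4 - 4*x^3 - 2*x^2 + 3*x.
∫_{-1}^{1} of each monomial x^k gives [2/(k+1) if k even, 0 if k odd]. Integrating term-by-term (or equivalently evaluating the antiderivative F(x) = -x^5/5 - x^4 - 2*x^3/3 + 3*x^2/2 at the endpoints):
  F(1) − F(−1) = -11/30 − (41/30) = -26/15.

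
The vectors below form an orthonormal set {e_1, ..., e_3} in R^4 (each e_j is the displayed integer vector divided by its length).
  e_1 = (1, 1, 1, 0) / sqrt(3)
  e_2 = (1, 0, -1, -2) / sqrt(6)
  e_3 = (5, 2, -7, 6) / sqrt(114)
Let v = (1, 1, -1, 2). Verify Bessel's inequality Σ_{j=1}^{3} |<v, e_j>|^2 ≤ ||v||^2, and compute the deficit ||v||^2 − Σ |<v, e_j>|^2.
Σ |<v, e_j>|^2 = 395/57; ||v||^2 = 7; deficit = 4/57

Write each e_j = u_j / sqrt(<u_j, u_j>) where u_j is the displayed integer vector. Then <v, e_j> = <v, u_j> / sqrt(<u_j, u_j>), so |<v, e_j>|^2 = <v, u_j>^2 / <u_j, u_j>.
Coefficients: <v, e_1> = 1/sqrt(3), <v, e_2> = -2/sqrt(6), <v, e_3> = 26/sqrt(114).
Square and sum: Σ |<v, e_j>|^2 = 395/57.
Compute ||v||^2 = v·v = 7.
Deficit = 7 − 395/57 = 4/57 ≥ 0, confirming Bessel's inequality. (The deficit equals ||v − Σ <v,e_j> e_j||^2, the squared distance from v to span{e_j}.)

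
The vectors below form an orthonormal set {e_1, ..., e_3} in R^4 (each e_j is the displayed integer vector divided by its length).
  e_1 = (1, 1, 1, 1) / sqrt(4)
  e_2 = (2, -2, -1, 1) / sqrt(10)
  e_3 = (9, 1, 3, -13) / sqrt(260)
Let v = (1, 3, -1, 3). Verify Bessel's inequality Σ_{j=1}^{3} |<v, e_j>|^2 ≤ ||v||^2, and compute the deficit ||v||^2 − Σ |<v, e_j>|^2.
Σ |<v, e_j>|^2 = 162/13; ||v||^2 = 20; deficit = 98/13

Write each e_j = u_j / sqrt(<u_j, u_j>) where u_j is the displayed integer vector. Then <v, e_j> = <v, u_j> / sqrt(<u_j, u_j>), so |<v, e_j>|^2 = <v, u_j>^2 / <u_j, u_j>.
Coefficients: <v, e_1> = 6/sqrt(4), <v, e_2> = 0/sqrt(10), <v, e_3> = -30/sqrt(260).
Square and sum: Σ |<v, e_j>|^2 = 162/13.
Compute ||v||^2 = v·v = 20.
Deficit = 20 − 162/13 = 98/13 ≥ 0, confirming Bessel's inequality. (The deficit equals ||v − Σ <v,e_j> e_j||^2, the squared distance from v to span{e_j}.)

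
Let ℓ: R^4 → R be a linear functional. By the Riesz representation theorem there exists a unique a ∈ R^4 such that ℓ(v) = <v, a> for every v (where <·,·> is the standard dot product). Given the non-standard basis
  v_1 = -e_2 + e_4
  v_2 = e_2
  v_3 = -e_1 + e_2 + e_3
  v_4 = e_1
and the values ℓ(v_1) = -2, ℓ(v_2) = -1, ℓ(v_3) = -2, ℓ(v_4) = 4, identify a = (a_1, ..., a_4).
a = (4, -1, 3, -3)

Write a = (a_1, ..., a_4) in the standard basis. For each basis vector v_i, ℓ(v_i) = <v_i, a> is a linear equation in the a_j's. Collect the n equations into a matrix system V a = ℓ, where row i of V is v_i (expressed in the standard basis). Since V is invertible (lower-triangular with 1s on the diagonal, up to permutation), solve by back-substitution:
  V =
[[0, -1, 0, 1],
 [0, 1, 0, 0],
 [-1, 1, 1, 0],
 [1, 0, 0, 0]]
  V a = (-2, -1, -2, 4)
Solving gives a = (4, -1, 3, -3).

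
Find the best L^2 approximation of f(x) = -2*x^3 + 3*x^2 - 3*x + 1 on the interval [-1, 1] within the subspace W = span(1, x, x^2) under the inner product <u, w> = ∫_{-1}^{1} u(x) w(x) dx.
g(x) = 3*x^2 - 21*x/5 + 1

The best approximation g ∈ W is the orthogonal projection of f onto W. Writing g = a_0 + a_1 x + a_2 x^2, the coefficients solve the normal equations G · a = b where
  G_{ij} = <φ_i, φ_j> and b_i = <f, φ_i>, with φ_0 = 1, φ_1 = x, φ_2 = x^2.
G =
  [2, 0, 2/3]
  [0, 2/3, 0]
  [2/3, 0, 2/5],
b = (4, -14/5, 28/15).
Solving gives a_0 = 1, a_1 = -21/5, a_2 = 3, so
  g(x) = 3*x^2 - 21*x/5 + 1.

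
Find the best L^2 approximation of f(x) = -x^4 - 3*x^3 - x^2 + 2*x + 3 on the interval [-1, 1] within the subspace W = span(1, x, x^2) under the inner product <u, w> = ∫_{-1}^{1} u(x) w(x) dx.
g(x) = -13*x^2/7 + x/5 + 108/35

The best approximation g ∈ W is the orthogonal projection of f onto W. Writing g = a_0 + a_1 x + a_2 x^2, the coefficients solve the normal equations G · a = b where
  G_{ij} = <φ_i, φ_j> and b_i = <f, φ_i>, with φ_0 = 1, φ_1 = x, φ_2 = x^2.
G =
  [2, 0, 2/3]
  [0, 2/3, 0]
  [2/3, 0, 2/5],
b = (74/15, 2/15, 46/35).
Solving gives a_0 = 108/35, a_1 = 1/5, a_2 = -13/7, so
  g(x) = -13*x^2/7 + x/5 + 108/35.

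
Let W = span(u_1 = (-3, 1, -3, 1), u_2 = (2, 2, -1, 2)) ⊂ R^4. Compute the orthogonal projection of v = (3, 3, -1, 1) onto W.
proj_W(v) = (727/259, 563/259, -179/259, 563/259)

Set up U = [u_1 | ... | u_2] ∈ R^(4×2). The projector onto W = col(U) is P = U (U^T U)^(-1) U^T.
Compute U^T U =
  [20, 1]
  [1, 13],
and U^T v = (-2, 15).
Solve U^T U · c = U^T v for the coefficients: c = (-41/259, 302/259). The projection is proj_W(v) = U c.
Check: (v - proj_W(v)) · u_1 = 0  (should be 0).
Check: (v - proj_W(v)) · u_2 = 0  (should be 0).
Result: proj_W(v) = (727/259, 563/259, -179/259, 563/259).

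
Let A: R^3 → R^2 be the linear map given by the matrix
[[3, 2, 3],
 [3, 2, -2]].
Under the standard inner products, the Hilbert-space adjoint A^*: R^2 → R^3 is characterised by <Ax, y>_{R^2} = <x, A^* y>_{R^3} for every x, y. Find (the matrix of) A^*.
A^* = A^T =
[[3, 3],
 [2, 2],
 [3, -2]]

For real matrices with standard dot products, the defining identity <Ax, y> = <x, A^* y> gives (Ax)^T y = x^T (A^*) y, i.e. x^T A^T y = x^T (A^*) y. Since this holds for all x, y, we must have A^* = A^T. Therefore
A^* =
[[3, 3],
 [2, 2],
 [3, -2]].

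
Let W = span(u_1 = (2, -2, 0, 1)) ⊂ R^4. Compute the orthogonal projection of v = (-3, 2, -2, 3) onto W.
proj_W(v) = (-14/9, 14/9, 0, -7/9)

Set up U = [u_1 | ... | u_1] ∈ R^(4×1). The projector onto W = col(U) is P = U (U^T U)^(-1) U^T.
Compute U^T U =
  [9],
and U^T v = (-7).
Solve U^T U · c = U^T v for the coefficients: c = (-7/9). The projection is proj_W(v) = U c.
Check: (v - proj_W(v)) · u_1 = 0  (should be 0).
Result: proj_W(v) = (-14/9, 14/9, 0, -7/9).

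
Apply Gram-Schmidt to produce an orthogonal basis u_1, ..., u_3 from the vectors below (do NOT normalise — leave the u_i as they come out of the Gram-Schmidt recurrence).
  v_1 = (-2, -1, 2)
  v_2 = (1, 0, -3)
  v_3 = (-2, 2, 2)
Orthogonal basis:
  u_1 = (-2, -1, 2)
  u_2 = (-7/9, -8/9, -11/9)
  u_3 = (-18/13, 24/13, -6/13)

Apply the Gram-Schmidt recurrence
  u_1 = v_1
  u_i = v_i − Σ_{j<i} ((v_i · u_j) / (u_j · u_j)) · u_j.

Step by step this gives:
  u_1 = (-2, -1, 2)
  u_2 = (-7/9, -8/9, -11/9)
  u_3 = (-18/13, 24/13, -6/13)

Orthogonality check:
  u_2 · u_1 = 0 (should be 0)
  u_3 · u_1 = 0 (should be 0)
  u_3 · u_2 = 0 (should be 0)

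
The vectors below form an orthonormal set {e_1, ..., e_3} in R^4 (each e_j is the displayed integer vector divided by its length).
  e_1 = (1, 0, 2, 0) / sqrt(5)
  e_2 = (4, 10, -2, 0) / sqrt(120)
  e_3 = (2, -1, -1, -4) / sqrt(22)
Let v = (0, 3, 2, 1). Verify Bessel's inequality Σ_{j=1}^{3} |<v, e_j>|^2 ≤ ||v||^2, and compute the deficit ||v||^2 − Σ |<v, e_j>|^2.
Σ |<v, e_j>|^2 = 413/33; ||v||^2 = 14; deficit = 49/33

Write each e_j = u_j / sqrt(<u_j, u_j>) where u_j is the displayed integer vector. Then <v, e_j> = <v, u_j> / sqrt(<u_j, u_j>), so |<v, e_j>|^2 = <v, u_j>^2 / <u_j, u_j>.
Coefficients: <v, e_1> = 4/sqrt(5), <v, e_2> = 26/sqrt(120), <v, e_3> = -9/sqrt(22).
Square and sum: Σ |<v, e_j>|^2 = 413/33.
Compute ||v||^2 = v·v = 14.
Deficit = 14 − 413/33 = 49/33 ≥ 0, confirming Bessel's inequality. (The deficit equals ||v − Σ <v,e_j> e_j||^2, the squared distance from v to span{e_j}.)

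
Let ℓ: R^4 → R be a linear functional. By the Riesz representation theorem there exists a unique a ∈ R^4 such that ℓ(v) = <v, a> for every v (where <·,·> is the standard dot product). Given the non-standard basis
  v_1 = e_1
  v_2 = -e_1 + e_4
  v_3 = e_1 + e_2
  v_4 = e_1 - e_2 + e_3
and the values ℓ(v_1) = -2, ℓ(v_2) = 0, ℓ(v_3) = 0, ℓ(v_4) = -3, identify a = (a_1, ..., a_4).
a = (-2, 2, 1, -2)

Write a = (a_1, ..., a_4) in the standard basis. For each basis vector v_i, ℓ(v_i) = <v_i, a> is a linear equation in the a_j's. Collect the n equations into a matrix system V a = ℓ, where row i of V is v_i (expressed in the standard basis). Since V is invertible (lower-triangular with 1s on the diagonal, up to permutation), solve by back-substitution:
  V =
[[1, 0, 0, 0],
 [-1, 0, 0, 1],
 [1, 1, 0, 0],
 [1, -1, 1, 0]]
  V a = (-2, 0, 0, -3)
Solving gives a = (-2, 2, 1, -2).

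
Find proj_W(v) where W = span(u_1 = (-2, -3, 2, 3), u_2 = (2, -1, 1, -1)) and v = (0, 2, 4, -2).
proj_W(v) = (116/89, -18/89, 28/89, -78/89)

Set up U = [u_1 | ... | u_2] ∈ R^(4×2). The projector onto W = col(U) is P = U (U^T U)^(-1) U^T.
Compute U^T U =
  [26, -2]
  [-2, 7],
and U^T v = (-4, 4).
Solve U^T U · c = U^T v for the coefficients: c = (-10/89, 48/89). The projection is proj_W(v) = U c.
Check: (v - proj_W(v)) · u_1 = 0  (should be 0).
Check: (v - proj_W(v)) · u_2 = 0  (should be 0).
Result: proj_W(v) = (116/89, -18/89, 28/89, -78/89).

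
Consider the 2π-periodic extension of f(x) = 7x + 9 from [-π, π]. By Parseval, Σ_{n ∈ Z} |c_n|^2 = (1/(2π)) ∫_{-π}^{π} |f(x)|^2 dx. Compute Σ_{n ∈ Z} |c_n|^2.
Σ |c_n|^2 = 49π^2/3 + 81

Expand and integrate term by term over [-π, π]:
  ∫ (7x)^2 dx = 49·(2π^3/3); ∫ 2·7·(9)·x dx = 0 (odd integrand); ∫ 9^2 dx = 81·2π.
So (1/(2π)) ∫_{-π}^{π} (7x + 9)^2 dx = 49π^2/3 + 81 = 49π^2/3 + 81.
Parseval ⇒ Σ |c_n|^2 = 49π^2/3 + 81.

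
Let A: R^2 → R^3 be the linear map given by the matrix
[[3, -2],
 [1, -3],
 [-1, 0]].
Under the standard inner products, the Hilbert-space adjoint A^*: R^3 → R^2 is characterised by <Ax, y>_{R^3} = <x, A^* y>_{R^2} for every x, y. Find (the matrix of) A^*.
A^* = A^T =
[[3, 1, -1],
 [-2, -3, 0]]

For real matrices with standard dot products, the defining identity <Ax, y> = <x, A^* y> gives (Ax)^T y = x^T (A^*) y, i.e. x^T A^T y = x^T (A^*) y. Since this holds for all x, y, we must have A^* = A^T. Therefore
A^* =
[[3, 1, -1],
 [-2, -3, 0]].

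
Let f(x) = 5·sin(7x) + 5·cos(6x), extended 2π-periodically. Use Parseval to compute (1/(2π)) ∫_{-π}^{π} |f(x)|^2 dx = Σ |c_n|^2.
Σ |c_n|^2 = 25

Expand |f|^2 and use orthogonality of {sin(nx), cos(mx)} on [-π, π]:
  ∫_{-π}^{π} sin(nx)^2 dx = π, ∫ cos(mx)^2 dx = π, and cross terms integrate to 0.
So ∫_{-π}^{π} f(x)^2 dx = 5^2 · π + 5^2 · π = (25 + 25)π.
Divide by 2π: (25 + 25)/2 = 25.
By Parseval, this equals Σ |c_n|^2.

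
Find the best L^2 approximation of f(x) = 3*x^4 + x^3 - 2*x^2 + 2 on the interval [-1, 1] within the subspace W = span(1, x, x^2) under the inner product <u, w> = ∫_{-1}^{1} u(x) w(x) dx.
g(x) = 4*x^2/7 + 3*x/5 + 61/35

The best approximation g ∈ W is the orthogonal projection of f onto W. Writing g = a_0 + a_1 x + a_2 x^2, the coefficients solve the normal equations G · a = b where
  G_{ij} = <φ_i, φ_j> and b_i = <f, φ_i>, with φ_0 = 1, φ_1 = x, φ_2 = x^2.
G =
  [2, 0, 2/3]
  [0, 2/3, 0]
  [2/3, 0, 2/5],
b = (58/15, 2/5, 146/105).
Solving gives a_0 = 61/35, a_1 = 3/5, a_2 = 4/7, so
  g(x) = 4*x^2/7 + 3*x/5 + 61/35.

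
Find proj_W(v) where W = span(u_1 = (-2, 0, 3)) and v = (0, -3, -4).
proj_W(v) = (24/13, 0, -36/13)

Set up U = [u_1 | ... | u_1] ∈ R^(3×1). The projector onto W = col(U) is P = U (U^T U)^(-1) U^T.
Compute U^T U =
  [13],
and U^T v = (-12).
Solve U^T U · c = U^T v for the coefficients: c = (-12/13). The projection is proj_W(v) = U c.
Check: (v - proj_W(v)) · u_1 = 0  (should be 0).
Result: proj_W(v) = (24/13, 0, -36/13).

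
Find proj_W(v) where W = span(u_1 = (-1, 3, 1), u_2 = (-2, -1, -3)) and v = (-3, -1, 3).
proj_W(v) = (-7/69, 56/69, 32/69)

Set up U = [u_1 | ... | u_2] ∈ R^(3×2). The projector onto W = col(U) is P = U (U^T U)^(-1) U^T.
Compute U^T U =
  [11, -4]
  [-4, 14],
and U^T v = (3, -2).
Solve U^T U · c = U^T v for the coefficients: c = (17/69, -5/69). The projection is proj_W(v) = U c.
Check: (v - proj_W(v)) · u_1 = 0  (should be 0).
Check: (v - proj_W(v)) · u_2 = 0  (should be 0).
Result: proj_W(v) = (-7/69, 56/69, 32/69).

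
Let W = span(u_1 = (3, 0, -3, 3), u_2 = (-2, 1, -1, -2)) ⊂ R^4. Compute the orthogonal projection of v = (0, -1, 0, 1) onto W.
proj_W(v) = (13/21, -2/7, 5/21, 13/21)

Set up U = [u_1 | ... | u_2] ∈ R^(4×2). The projector onto W = col(U) is P = U (U^T U)^(-1) U^T.
Compute U^T U =
  [27, -9]
  [-9, 10],
and U^T v = (3, -3).
Solve U^T U · c = U^T v for the coefficients: c = (1/63, -2/7). The projection is proj_W(v) = U c.
Check: (v - proj_W(v)) · u_1 = 0  (should be 0).
Check: (v - proj_W(v)) · u_2 = 0  (should be 0).
Result: proj_W(v) = (13/21, -2/7, 5/21, 13/21).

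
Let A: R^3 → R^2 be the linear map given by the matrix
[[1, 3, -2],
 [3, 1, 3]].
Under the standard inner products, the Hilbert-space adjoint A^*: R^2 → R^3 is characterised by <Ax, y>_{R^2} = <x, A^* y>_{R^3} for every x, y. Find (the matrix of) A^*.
A^* = A^T =
[[1, 3],
 [3, 1],
 [-2, 3]]

For real matrices with standard dot products, the defining identity <Ax, y> = <x, A^* y> gives (Ax)^T y = x^T (A^*) y, i.e. x^T A^T y = x^T (A^*) y. Since this holds for all x, y, we must have A^* = A^T. Therefore
A^* =
[[1, 3],
 [3, 1],
 [-2, 3]].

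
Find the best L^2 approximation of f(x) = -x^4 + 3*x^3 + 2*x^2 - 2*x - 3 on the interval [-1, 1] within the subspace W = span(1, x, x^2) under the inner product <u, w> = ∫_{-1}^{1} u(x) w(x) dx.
g(x) = 8*x^2/7 - x/5 - 102/35

The best approximation g ∈ W is the orthogonal projection of f onto W. Writing g = a_0 + a_1 x + a_2 x^2, the coefficients solve the normal equations G · a = b where
  G_{ij} = <φ_i, φ_j> and b_i = <f, φ_i>, with φ_0 = 1, φ_1 = x, φ_2 = x^2.
G =
  [2, 0, 2/3]
  [0, 2/3, 0]
  [2/3, 0, 2/5],
b = (-76/15, -2/15, -52/35).
Solving gives a_0 = -102/35, a_1 = -1/5, a_2 = 8/7, so
  g(x) = 8*x^2/7 - x/5 - 102/35.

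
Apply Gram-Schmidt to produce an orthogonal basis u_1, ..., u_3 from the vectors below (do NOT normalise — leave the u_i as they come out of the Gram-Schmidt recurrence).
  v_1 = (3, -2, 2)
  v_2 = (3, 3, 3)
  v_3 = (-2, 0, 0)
Orthogonal basis:
  u_1 = (3, -2, 2)
  u_2 = (24/17, 69/17, 33/17)
  u_3 = (-16/21, -4/21, 20/21)

Apply the Gram-Schmidt recurrence
  u_1 = v_1
  u_i = v_i − Σ_{j<i} ((v_i · u_j) / (u_j · u_j)) · u_j.

Step by step this gives:
  u_1 = (3, -2, 2)
  u_2 = (24/17, 69/17, 33/17)
  u_3 = (-16/21, -4/21, 20/21)

Orthogonality check:
  u_2 · u_1 = 0 (should be 0)
  u_3 · u_1 = 0 (should be 0)
  u_3 · u_2 = 0 (should be 0)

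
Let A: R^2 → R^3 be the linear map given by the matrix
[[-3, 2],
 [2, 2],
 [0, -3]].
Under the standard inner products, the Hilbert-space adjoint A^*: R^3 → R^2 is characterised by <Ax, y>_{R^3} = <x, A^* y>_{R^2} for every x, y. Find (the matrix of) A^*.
A^* = A^T =
[[-3, 2, 0],
 [2, 2, -3]]

For real matrices with standard dot products, the defining identity <Ax, y> = <x, A^* y> gives (Ax)^T y = x^T (A^*) y, i.e. x^T A^T y = x^T (A^*) y. Since this holds for all x, y, we must have A^* = A^T. Therefore
A^* =
[[-3, 2, 0],
 [2, 2, -3]].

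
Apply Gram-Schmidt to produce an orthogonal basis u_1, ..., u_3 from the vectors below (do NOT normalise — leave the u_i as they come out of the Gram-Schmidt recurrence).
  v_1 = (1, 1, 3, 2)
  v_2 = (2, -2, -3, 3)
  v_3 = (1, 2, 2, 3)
Orthogonal basis:
  u_1 = (1, 1, 3, 2)
  u_2 = (11/5, -9/5, -12/5, 17/5)
  u_3 = (-44/127, 163/127, -79/127, 59/127)

Apply the Gram-Schmidt recurrence
  u_1 = v_1
  u_i = v_i − Σ_{j<i} ((v_i · u_j) / (u_j · u_j)) · u_j.

Step by step this gives:
  u_1 = (1, 1, 3, 2)
  u_2 = (11/5, -9/5, -12/5, 17/5)
  u_3 = (-44/127, 163/127, -79/127, 59/127)

Orthogonality check:
  u_2 · u_1 = 0 (should be 0)
  u_3 · u_1 = 0 (should be 0)
  u_3 · u_2 = 0 (should be 0)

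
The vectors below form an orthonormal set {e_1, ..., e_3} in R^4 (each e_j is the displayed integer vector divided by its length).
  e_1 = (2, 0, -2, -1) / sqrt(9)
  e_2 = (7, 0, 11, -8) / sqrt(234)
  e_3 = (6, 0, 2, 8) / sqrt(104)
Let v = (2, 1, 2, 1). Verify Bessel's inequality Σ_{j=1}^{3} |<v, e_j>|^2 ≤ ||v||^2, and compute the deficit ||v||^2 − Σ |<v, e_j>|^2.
Σ |<v, e_j>|^2 = 9; ||v||^2 = 10; deficit = 1

Write each e_j = u_j / sqrt(<u_j, u_j>) where u_j is the displayed integer vector. Then <v, e_j> = <v, u_j> / sqrt(<u_j, u_j>), so |<v, e_j>|^2 = <v, u_j>^2 / <u_j, u_j>.
Coefficients: <v, e_1> = -1/sqrt(9), <v, e_2> = 28/sqrt(234), <v, e_3> = 24/sqrt(104).
Square and sum: Σ |<v, e_j>|^2 = 9.
Compute ||v||^2 = v·v = 10.
Deficit = 10 − 9 = 1 ≥ 0, confirming Bessel's inequality. (The deficit equals ||v − Σ <v,e_j> e_j||^2, the squared distance from v to span{e_j}.)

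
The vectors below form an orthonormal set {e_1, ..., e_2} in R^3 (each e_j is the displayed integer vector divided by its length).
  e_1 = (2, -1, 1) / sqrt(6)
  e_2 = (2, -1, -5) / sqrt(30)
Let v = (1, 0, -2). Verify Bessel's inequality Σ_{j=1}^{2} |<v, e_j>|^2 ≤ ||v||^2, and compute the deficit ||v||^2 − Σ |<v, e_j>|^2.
Σ |<v, e_j>|^2 = 24/5; ||v||^2 = 5; deficit = 1/5

Write each e_j = u_j / sqrt(<u_j, u_j>) where u_j is the displayed integer vector. Then <v, e_j> = <v, u_j> / sqrt(<u_j, u_j>), so |<v, e_j>|^2 = <v, u_j>^2 / <u_j, u_j>.
Coefficients: <v, e_1> = 0/sqrt(6), <v, e_2> = 12/sqrt(30).
Square and sum: Σ |<v, e_j>|^2 = 24/5.
Compute ||v||^2 = v·v = 5.
Deficit = 5 − 24/5 = 1/5 ≥ 0, confirming Bessel's inequality. (The deficit equals ||v − Σ <v,e_j> e_j||^2, the squared distance from v to span{e_j}.)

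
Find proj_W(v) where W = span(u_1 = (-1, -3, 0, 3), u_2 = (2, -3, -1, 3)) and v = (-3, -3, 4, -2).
proj_W(v) = (-708/181, -63/181, 229/181, 63/181)

Set up U = [u_1 | ... | u_2] ∈ R^(4×2). The projector onto W = col(U) is P = U (U^T U)^(-1) U^T.
Compute U^T U =
  [19, 16]
  [16, 23],
and U^T v = (6, -7).
Solve U^T U · c = U^T v for the coefficients: c = (250/181, -229/181). The projection is proj_W(v) = U c.
Check: (v - proj_W(v)) · u_1 = 0  (should be 0).
Check: (v - proj_W(v)) · u_2 = 0  (should be 0).
Result: proj_W(v) = (-708/181, -63/181, 229/181, 63/181).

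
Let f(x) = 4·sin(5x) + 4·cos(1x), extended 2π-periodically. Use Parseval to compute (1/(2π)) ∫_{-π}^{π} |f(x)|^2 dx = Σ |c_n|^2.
Σ |c_n|^2 = 16

Expand |f|^2 and use orthogonality of {sin(nx), cos(mx)} on [-π, π]:
  ∫_{-π}^{π} sin(nx)^2 dx = π, ∫ cos(mx)^2 dx = π, and cross terms integrate to 0.
So ∫_{-π}^{π} f(x)^2 dx = 4^2 · π + 4^2 · π = (16 + 16)π.
Divide by 2π: (16 + 16)/2 = 16.
By Parseval, this equals Σ |c_n|^2.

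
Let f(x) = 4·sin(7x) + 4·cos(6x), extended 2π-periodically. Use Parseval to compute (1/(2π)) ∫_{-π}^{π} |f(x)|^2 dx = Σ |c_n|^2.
Σ |c_n|^2 = 16

Expand |f|^2 and use orthogonality of {sin(nx), cos(mx)} on [-π, π]:
  ∫_{-π}^{π} sin(nx)^2 dx = π, ∫ cos(mx)^2 dx = π, and cross terms integrate to 0.
So ∫_{-π}^{π} f(x)^2 dx = 4^2 · π + 4^2 · π = (16 + 16)π.
Divide by 2π: (16 + 16)/2 = 16.
By Parseval, this equals Σ |c_n|^2.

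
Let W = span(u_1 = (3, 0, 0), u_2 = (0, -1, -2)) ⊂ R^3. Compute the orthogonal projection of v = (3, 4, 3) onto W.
proj_W(v) = (3, 2, 4)

Set up U = [u_1 | ... | u_2] ∈ R^(3×2). The projector onto W = col(U) is P = U (U^T U)^(-1) U^T.
Compute U^T U =
  [9, 0]
  [0, 5],
and U^T v = (9, -10).
Solve U^T U · c = U^T v for the coefficients: c = (1, -2). The projection is proj_W(v) = U c.
Check: (v - proj_W(v)) · u_1 = 0  (should be 0).
Check: (v - proj_W(v)) · u_2 = 0  (should be 0).
Result: proj_W(v) = (3, 2, 4).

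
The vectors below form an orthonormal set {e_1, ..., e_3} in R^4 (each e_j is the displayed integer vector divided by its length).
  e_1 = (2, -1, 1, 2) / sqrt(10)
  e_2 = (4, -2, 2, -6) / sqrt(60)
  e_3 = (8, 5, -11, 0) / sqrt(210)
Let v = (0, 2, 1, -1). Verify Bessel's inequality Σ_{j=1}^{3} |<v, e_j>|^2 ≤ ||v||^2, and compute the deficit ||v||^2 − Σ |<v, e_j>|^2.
Σ |<v, e_j>|^2 = 41/35; ||v||^2 = 6; deficit = 169/35

Write each e_j = u_j / sqrt(<u_j, u_j>) where u_j is the displayed integer vector. Then <v, e_j> = <v, u_j> / sqrt(<u_j, u_j>), so |<v, e_j>|^2 = <v, u_j>^2 / <u_j, u_j>.
Coefficients: <v, e_1> = -3/sqrt(10), <v, e_2> = 4/sqrt(60), <v, e_3> = -1/sqrt(210).
Square and sum: Σ |<v, e_j>|^2 = 41/35.
Compute ||v||^2 = v·v = 6.
Deficit = 6 − 41/35 = 169/35 ≥ 0, confirming Bessel's inequality. (The deficit equals ||v − Σ <v,e_j> e_j||^2, the squared distance from v to span{e_j}.)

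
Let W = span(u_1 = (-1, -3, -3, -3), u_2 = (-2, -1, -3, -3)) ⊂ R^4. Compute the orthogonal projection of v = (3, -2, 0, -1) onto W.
proj_W(v) = (171/115, -317/115, 3/23, 3/23)

Set up U = [u_1 | ... | u_2] ∈ R^(4×2). The projector onto W = col(U) is P = U (U^T U)^(-1) U^T.
Compute U^T U =
  [28, 23]
  [23, 23],
and U^T v = (6, -1).
Solve U^T U · c = U^T v for the coefficients: c = (7/5, -166/115). The projection is proj_W(v) = U c.
Check: (v - proj_W(v)) · u_1 = 0  (should be 0).
Check: (v - proj_W(v)) · u_2 = 0  (should be 0).
Result: proj_W(v) = (171/115, -317/115, 3/23, 3/23).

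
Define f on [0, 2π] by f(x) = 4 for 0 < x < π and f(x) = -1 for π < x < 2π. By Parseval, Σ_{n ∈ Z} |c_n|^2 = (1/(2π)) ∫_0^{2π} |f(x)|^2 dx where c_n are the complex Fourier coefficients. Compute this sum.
Σ |c_n|^2 = 17/2

Parseval equates the L^2 energy of f (normalised by 1/(2π)) with the ℓ^2 sum of its Fourier coefficients: (1/(2π)) ∫_0^{2π} |f|^2 = Σ |c_n|^2.
Compute the left side: (1/(2π)) [∫_0^π 4^2 dx + ∫_π^{2π} (-1)^2 dx] = (1/(2π)) · (16π + 1π) = (16 + 1)/2 = 17/2.
So Σ_{n ∈ Z} |c_n|^2 = 17/2.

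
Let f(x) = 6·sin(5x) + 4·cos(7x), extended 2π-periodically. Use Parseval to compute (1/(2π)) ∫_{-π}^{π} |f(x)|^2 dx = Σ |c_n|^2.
Σ |c_n|^2 = 26

Expand |f|^2 and use orthogonality of {sin(nx), cos(mx)} on [-π, π]:
  ∫_{-π}^{π} sin(nx)^2 dx = π, ∫ cos(mx)^2 dx = π, and cross terms integrate to 0.
So ∫_{-π}^{π} f(x)^2 dx = 6^2 · π + 4^2 · π = (36 + 16)π.
Divide by 2π: (36 + 16)/2 = 26.
By Parseval, this equals Σ |c_n|^2.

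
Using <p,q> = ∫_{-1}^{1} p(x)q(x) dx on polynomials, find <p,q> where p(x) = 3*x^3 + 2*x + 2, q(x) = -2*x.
<p,q> = -76/15

Expand the product: p(x)·q(x) = -6*x^4 - 4*x^2 - 4*x.
∫_{-1}^{1} of each monomial x^k gives [2/(k+1) if k even, 0 if k odd]. Integrating term-by-term (or equivalently evaluating the antiderivative F(x) = -6*x^5/5 - 4*x^3/3 - 2*x^2 at the endpoints):
  F(1) − F(−1) = -68/15 − (8/15) = -76/15.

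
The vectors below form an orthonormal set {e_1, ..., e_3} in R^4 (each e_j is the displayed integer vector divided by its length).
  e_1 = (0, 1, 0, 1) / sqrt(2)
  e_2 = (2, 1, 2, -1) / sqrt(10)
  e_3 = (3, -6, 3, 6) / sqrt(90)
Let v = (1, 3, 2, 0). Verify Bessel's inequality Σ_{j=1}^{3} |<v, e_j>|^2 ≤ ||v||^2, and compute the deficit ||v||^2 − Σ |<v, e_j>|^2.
Σ |<v, e_j>|^2 = 27/2; ||v||^2 = 14; deficit = 1/2

Write each e_j = u_j / sqrt(<u_j, u_j>) where u_j is the displayed integer vector. Then <v, e_j> = <v, u_j> / sqrt(<u_j, u_j>), so |<v, e_j>|^2 = <v, u_j>^2 / <u_j, u_j>.
Coefficients: <v, e_1> = 3/sqrt(2), <v, e_2> = 9/sqrt(10), <v, e_3> = -9/sqrt(90).
Square and sum: Σ |<v, e_j>|^2 = 27/2.
Compute ||v||^2 = v·v = 14.
Deficit = 14 − 27/2 = 1/2 ≥ 0, confirming Bessel's inequality. (The deficit equals ||v − Σ <v,e_j> e_j||^2, the squared distance from v to span{e_j}.)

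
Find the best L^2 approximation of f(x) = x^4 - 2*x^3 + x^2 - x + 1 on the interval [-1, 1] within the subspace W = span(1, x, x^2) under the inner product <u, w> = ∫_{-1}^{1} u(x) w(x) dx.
g(x) = 13*x^2/7 - 11*x/5 + 32/35

The best approximation g ∈ W is the orthogonal projection of f onto W. Writing g = a_0 + a_1 x + a_2 x^2, the coefficients solve the normal equations G · a = b where
  G_{ij} = <φ_i, φ_j> and b_i = <f, φ_i>, with φ_0 = 1, φ_1 = x, φ_2 = x^2.
G =
  [2, 0, 2/3]
  [0, 2/3, 0]
  [2/3, 0, 2/5],
b = (46/15, -22/15, 142/105).
Solving gives a_0 = 32/35, a_1 = -11/5, a_2 = 13/7, so
  g(x) = 13*x^2/7 - 11*x/5 + 32/35.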